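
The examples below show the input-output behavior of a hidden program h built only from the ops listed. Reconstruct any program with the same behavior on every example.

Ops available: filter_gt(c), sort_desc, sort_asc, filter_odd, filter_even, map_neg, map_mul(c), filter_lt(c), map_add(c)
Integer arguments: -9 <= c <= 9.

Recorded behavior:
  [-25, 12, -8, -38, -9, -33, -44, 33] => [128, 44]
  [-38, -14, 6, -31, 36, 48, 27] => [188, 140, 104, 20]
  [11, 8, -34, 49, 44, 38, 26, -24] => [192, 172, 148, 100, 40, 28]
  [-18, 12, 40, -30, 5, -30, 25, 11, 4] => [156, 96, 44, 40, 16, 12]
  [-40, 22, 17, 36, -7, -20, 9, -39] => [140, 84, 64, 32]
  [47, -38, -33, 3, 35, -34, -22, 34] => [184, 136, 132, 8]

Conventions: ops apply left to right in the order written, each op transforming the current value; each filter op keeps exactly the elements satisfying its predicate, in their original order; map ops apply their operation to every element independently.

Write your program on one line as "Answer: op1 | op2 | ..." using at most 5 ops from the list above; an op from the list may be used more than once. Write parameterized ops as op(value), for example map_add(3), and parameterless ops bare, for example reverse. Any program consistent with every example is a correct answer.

map_mul(-4) | filter_lt(-4) | sort_asc | map_add(4) | map_neg

Check, running the answer program on each example:
  [-25, 12, -8, -38, -9, -33, -44, 33] -> [100, -48, 32, 152, 36, 132, 176, -132] -> [-48, -132] -> [-132, -48] -> [-128, -44] -> [128, 44]
  [-38, -14, 6, -31, 36, 48, 27] -> [152, 56, -24, 124, -144, -192, -108] -> [-24, -144, -192, -108] -> [-192, -144, -108, -24] -> [-188, -140, -104, -20] -> [188, 140, 104, 20]
  [11, 8, -34, 49, 44, 38, 26, -24] -> [-44, -32, 136, -196, -176, -152, -104, 96] -> [-44, -32, -196, -176, -152, -104] -> [-196, -176, -152, -104, -44, -32] -> [-192, -172, -148, -100, -40, -28] -> [192, 172, 148, 100, 40, 28]
  [-18, 12, 40, -30, 5, -30, 25, 11, 4] -> [72, -48, -160, 120, -20, 120, -100, -44, -16] -> [-48, -160, -20, -100, -44, -16] -> [-160, -100, -48, -44, -20, -16] -> [-156, -96, -44, -40, -16, -12] -> [156, 96, 44, 40, 16, 12]
  [-40, 22, 17, 36, -7, -20, 9, -39] -> [160, -88, -68, -144, 28, 80, -36, 156] -> [-88, -68, -144, -36] -> [-144, -88, -68, -36] -> [-140, -84, -64, -32] -> [140, 84, 64, 32]
  [47, -38, -33, 3, 35, -34, -22, 34] -> [-188, 152, 132, -12, -140, 136, 88, -136] -> [-188, -12, -140, -136] -> [-188, -140, -136, -12] -> [-184, -136, -132, -8] -> [184, 136, 132, 8]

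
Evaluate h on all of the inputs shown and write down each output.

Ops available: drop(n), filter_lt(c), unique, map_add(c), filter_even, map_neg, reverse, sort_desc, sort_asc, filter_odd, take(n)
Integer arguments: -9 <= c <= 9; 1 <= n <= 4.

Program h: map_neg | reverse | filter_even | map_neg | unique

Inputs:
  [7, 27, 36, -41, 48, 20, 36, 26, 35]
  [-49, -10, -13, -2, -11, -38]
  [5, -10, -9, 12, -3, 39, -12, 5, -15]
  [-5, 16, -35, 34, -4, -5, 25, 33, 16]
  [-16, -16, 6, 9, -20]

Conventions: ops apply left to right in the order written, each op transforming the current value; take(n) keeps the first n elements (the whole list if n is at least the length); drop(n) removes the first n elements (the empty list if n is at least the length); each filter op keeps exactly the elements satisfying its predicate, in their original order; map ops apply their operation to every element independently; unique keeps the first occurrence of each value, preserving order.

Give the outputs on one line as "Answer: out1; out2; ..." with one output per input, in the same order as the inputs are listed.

[26, 36, 20, 48]; [-38, -2, -10]; [-12, 12, -10]; [16, -4, 34]; [-20, 6, -16]

Execution, op by op:
  [7, 27, 36, -41, 48, 20, 36, 26, 35] -> [-7, -27, -36, 41, -48, -20, -36, -26, -35] -> [-35, -26, -36, -20, -48, 41, -36, -27, -7] -> [-26, -36, -20, -48, -36] -> [26, 36, 20, 48, 36] -> [26, 36, 20, 48]
  [-49, -10, -13, -2, -11, -38] -> [49, 10, 13, 2, 11, 38] -> [38, 11, 2, 13, 10, 49] -> [38, 2, 10] -> [-38, -2, -10] -> [-38, -2, -10]
  [5, -10, -9, 12, -3, 39, -12, 5, -15] -> [-5, 10, 9, -12, 3, -39, 12, -5, 15] -> [15, -5, 12, -39, 3, -12, 9, 10, -5] -> [12, -12, 10] -> [-12, 12, -10] -> [-12, 12, -10]
  [-5, 16, -35, 34, -4, -5, 25, 33, 16] -> [5, -16, 35, -34, 4, 5, -25, -33, -16] -> [-16, -33, -25, 5, 4, -34, 35, -16, 5] -> [-16, 4, -34, -16] -> [16, -4, 34, 16] -> [16, -4, 34]
  [-16, -16, 6, 9, -20] -> [16, 16, -6, -9, 20] -> [20, -9, -6, 16, 16] -> [20, -6, 16, 16] -> [-20, 6, -16, -16] -> [-20, 6, -16]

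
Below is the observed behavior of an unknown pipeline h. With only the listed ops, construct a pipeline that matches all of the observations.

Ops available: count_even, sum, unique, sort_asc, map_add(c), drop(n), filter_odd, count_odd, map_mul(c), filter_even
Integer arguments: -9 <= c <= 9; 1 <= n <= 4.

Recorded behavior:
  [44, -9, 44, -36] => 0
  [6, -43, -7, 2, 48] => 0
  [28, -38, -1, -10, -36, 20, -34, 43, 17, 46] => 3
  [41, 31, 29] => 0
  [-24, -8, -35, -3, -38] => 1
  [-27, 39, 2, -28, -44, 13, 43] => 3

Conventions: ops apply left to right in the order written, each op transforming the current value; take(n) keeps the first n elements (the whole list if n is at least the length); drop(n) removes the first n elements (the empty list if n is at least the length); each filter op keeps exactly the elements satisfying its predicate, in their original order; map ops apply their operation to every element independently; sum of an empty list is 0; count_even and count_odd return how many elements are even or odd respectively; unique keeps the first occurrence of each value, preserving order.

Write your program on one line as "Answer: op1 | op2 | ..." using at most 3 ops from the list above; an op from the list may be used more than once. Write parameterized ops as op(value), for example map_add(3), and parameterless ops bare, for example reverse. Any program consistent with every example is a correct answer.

sort_asc | drop(3) | count_odd

Check, running the answer program on each example:
  [44, -9, 44, -36] -> [-36, -9, 44, 44] -> [44] -> 0
  [6, -43, -7, 2, 48] -> [-43, -7, 2, 6, 48] -> [6, 48] -> 0
  [28, -38, -1, -10, -36, 20, -34, 43, 17, 46] -> [-38, -36, -34, -10, -1, 17, 20, 28, 43, 46] -> [-10, -1, 17, 20, 28, 43, 46] -> 3
  [41, 31, 29] -> [29, 31, 41] -> [] -> 0
  [-24, -8, -35, -3, -38] -> [-38, -35, -24, -8, -3] -> [-8, -3] -> 1
  [-27, 39, 2, -28, -44, 13, 43] -> [-44, -28, -27, 2, 13, 39, 43] -> [2, 13, 39, 43] -> 3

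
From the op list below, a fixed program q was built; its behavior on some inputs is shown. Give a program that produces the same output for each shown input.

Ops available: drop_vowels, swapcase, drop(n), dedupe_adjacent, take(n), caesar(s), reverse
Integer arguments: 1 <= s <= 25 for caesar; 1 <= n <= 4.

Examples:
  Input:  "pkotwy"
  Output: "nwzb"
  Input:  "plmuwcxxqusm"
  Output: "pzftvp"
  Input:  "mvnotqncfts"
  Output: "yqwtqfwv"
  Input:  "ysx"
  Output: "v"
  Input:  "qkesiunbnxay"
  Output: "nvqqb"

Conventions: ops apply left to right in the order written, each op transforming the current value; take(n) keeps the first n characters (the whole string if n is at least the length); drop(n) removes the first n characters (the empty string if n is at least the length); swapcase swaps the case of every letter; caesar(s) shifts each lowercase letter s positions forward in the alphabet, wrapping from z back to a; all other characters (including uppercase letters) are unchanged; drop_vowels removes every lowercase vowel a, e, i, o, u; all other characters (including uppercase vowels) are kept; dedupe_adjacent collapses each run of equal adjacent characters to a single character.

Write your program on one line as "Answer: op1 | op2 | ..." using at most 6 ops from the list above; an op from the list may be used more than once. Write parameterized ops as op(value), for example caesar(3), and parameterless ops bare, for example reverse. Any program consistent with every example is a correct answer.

dedupe_adjacent | drop(1) | drop_vowels | caesar(3) | drop_vowels

Check, running the answer program on each example:
  "pkotwy" -> "pkotwy" -> "kotwy" -> "ktwy" -> "nwzb" -> "nwzb"
  "plmuwcxxqusm" -> "plmuwcxqusm" -> "lmuwcxqusm" -> "lmwcxqsm" -> "opzfatvp" -> "pzftvp"
  "mvnotqncfts" -> "mvnotqncfts" -> "vnotqncfts" -> "vntqncfts" -> "yqwtqfiwv" -> "yqwtqfwv"
  "ysx" -> "ysx" -> "sx" -> "sx" -> "va" -> "v"
  "qkesiunbnxay" -> "qkesiunbnxay" -> "kesiunbnxay" -> "ksnbnxy" -> "nvqeqab" -> "nvqqb"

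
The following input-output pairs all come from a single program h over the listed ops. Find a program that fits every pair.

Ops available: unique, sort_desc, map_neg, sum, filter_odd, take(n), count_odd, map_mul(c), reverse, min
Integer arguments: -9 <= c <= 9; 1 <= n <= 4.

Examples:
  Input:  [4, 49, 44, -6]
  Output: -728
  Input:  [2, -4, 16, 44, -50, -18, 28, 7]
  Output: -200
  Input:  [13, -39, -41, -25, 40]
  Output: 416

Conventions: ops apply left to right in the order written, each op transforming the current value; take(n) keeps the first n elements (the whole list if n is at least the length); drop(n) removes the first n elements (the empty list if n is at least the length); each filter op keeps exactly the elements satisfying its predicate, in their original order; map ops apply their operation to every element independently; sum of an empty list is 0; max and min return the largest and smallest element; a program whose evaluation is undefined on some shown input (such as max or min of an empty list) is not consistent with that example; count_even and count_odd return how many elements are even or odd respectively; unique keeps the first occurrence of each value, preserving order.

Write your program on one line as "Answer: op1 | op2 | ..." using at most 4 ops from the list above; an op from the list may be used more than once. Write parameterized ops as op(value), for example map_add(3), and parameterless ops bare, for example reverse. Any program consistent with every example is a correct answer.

map_mul(-8) | reverse | sort_desc | sum

Check, running the answer program on each example:
  [4, 49, 44, -6] -> [-32, -392, -352, 48] -> [48, -352, -392, -32] -> [48, -32, -352, -392] -> -728
  [2, -4, 16, 44, -50, -18, 28, 7] -> [-16, 32, -128, -352, 400, 144, -224, -56] -> [-56, -224, 144, 400, -352, -128, 32, -16] -> [400, 144, 32, -16, -56, -128, -224, -352] -> -200
  [13, -39, -41, -25, 40] -> [-104, 312, 328, 200, -320] -> [-320, 200, 328, 312, -104] -> [328, 312, 200, -104, -320] -> 416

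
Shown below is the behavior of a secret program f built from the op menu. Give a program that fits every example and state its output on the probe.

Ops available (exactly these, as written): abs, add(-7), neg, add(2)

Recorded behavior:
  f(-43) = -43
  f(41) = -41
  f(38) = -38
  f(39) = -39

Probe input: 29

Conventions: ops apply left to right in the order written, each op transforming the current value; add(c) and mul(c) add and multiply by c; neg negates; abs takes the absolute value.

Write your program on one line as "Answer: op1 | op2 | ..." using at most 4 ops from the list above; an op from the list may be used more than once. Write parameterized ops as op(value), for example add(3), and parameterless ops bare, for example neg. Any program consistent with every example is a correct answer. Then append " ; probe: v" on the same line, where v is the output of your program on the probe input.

neg | abs | neg ; probe: -29

Check, running the answer program on each example:
  -43 -> 43 -> 43 -> -43
  41 -> -41 -> 41 -> -41
  38 -> -38 -> 38 -> -38
  39 -> -39 -> 39 -> -39
  probe: 29 -> -29 -> 29 -> -29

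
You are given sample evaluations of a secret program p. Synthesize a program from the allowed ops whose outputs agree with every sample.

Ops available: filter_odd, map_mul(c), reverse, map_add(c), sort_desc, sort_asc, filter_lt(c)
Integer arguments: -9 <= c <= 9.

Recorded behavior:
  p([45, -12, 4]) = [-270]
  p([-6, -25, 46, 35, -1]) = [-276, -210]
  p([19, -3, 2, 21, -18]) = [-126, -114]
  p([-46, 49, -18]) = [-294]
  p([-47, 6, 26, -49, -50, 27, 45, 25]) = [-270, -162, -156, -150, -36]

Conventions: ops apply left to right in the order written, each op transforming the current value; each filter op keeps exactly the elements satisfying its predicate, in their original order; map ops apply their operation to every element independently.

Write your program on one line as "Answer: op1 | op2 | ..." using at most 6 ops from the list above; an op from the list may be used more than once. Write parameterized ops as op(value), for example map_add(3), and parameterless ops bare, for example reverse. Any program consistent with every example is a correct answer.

reverse | sort_asc | map_mul(-2) | filter_lt(-9) | map_mul(3) | sort_asc

Check, running the answer program on each example:
  [45, -12, 4] -> [4, -12, 45] -> [-12, 4, 45] -> [24, -8, -90] -> [-90] -> [-270] -> [-270]
  [-6, -25, 46, 35, -1] -> [-1, 35, 46, -25, -6] -> [-25, -6, -1, 35, 46] -> [50, 12, 2, -70, -92] -> [-70, -92] -> [-210, -276] -> [-276, -210]
  [19, -3, 2, 21, -18] -> [-18, 21, 2, -3, 19] -> [-18, -3, 2, 19, 21] -> [36, 6, -4, -38, -42] -> [-38, -42] -> [-114, -126] -> [-126, -114]
  [-46, 49, -18] -> [-18, 49, -46] -> [-46, -18, 49] -> [92, 36, -98] -> [-98] -> [-294] -> [-294]
  [-47, 6, 26, -49, -50, 27, 45, 25] -> [25, 45, 27, -50, -49, 26, 6, -47] -> [-50, -49, -47, 6, 25, 26, 27, 45] -> [100, 98, 94, -12, -50, -52, -54, -90] -> [-12, -50, -52, -54, -90] -> [-36, -150, -156, -162, -270] -> [-270, -162, -156, -150, -36]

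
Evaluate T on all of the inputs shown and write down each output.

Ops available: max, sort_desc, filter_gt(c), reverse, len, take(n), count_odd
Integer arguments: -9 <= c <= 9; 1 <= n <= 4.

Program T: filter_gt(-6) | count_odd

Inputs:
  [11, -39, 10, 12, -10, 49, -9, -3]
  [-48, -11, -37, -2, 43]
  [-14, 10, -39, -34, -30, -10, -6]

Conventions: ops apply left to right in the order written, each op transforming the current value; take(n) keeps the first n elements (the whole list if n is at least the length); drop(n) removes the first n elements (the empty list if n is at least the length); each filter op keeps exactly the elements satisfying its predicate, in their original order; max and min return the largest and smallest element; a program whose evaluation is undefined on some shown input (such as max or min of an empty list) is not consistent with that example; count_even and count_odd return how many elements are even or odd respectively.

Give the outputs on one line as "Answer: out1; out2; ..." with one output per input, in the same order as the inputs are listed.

3; 1; 0

Execution, op by op:
  [11, -39, 10, 12, -10, 49, -9, -3] -> [11, 10, 12, 49, -3] -> 3
  [-48, -11, -37, -2, 43] -> [-2, 43] -> 1
  [-14, 10, -39, -34, -30, -10, -6] -> [10] -> 0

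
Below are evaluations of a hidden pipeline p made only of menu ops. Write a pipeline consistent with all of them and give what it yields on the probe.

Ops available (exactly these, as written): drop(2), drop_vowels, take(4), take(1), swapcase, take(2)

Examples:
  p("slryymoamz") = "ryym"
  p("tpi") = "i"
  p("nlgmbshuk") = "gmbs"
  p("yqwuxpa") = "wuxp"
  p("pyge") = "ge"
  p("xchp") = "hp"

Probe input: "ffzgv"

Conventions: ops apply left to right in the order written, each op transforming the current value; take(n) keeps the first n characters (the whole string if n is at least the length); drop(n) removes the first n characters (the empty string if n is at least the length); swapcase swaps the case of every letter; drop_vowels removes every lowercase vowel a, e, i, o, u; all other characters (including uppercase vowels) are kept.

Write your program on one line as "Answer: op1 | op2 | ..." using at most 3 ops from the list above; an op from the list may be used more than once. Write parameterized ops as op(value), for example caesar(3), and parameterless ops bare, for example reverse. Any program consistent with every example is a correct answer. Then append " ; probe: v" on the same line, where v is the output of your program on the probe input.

drop(2) | take(4) ; probe: "zgv"

Check, running the answer program on each example:
  "slryymoamz" -> "ryymoamz" -> "ryym"
  "tpi" -> "i" -> "i"
  "nlgmbshuk" -> "gmbshuk" -> "gmbs"
  "yqwuxpa" -> "wuxpa" -> "wuxp"
  "pyge" -> "ge" -> "ge"
  "xchp" -> "hp" -> "hp"
  probe: "ffzgv" -> "zgv" -> "zgv"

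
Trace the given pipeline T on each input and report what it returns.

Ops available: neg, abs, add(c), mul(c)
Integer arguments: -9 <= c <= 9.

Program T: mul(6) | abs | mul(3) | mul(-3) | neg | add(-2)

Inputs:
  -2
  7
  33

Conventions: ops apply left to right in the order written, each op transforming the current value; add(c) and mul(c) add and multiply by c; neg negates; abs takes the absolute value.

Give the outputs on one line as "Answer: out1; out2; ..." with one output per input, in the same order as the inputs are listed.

Execution, op by op:
  -2 -> -12 -> 12 -> 36 -> -108 -> 108 -> 106
  7 -> 42 -> 42 -> 126 -> -378 -> 378 -> 376
  33 -> 198 -> 198 -> 594 -> -1782 -> 1782 -> 1780

106; 376; 1780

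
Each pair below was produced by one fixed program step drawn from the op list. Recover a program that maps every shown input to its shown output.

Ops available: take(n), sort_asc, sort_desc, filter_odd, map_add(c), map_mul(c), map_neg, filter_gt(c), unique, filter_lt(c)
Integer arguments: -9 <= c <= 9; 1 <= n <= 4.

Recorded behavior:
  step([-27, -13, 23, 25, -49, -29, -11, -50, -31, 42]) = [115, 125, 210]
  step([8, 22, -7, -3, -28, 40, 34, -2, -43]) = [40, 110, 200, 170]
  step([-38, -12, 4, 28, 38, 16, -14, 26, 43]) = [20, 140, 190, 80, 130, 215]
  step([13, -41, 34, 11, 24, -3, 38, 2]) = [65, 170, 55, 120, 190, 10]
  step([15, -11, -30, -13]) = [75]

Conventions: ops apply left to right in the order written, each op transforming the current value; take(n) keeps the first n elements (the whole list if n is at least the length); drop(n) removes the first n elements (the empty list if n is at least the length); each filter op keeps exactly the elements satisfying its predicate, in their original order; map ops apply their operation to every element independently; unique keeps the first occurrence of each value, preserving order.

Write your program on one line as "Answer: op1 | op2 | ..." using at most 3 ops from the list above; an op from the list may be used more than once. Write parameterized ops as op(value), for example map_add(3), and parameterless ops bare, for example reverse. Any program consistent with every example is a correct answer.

map_neg | filter_lt(0) | map_mul(-5)

Check, running the answer program on each example:
  [-27, -13, 23, 25, -49, -29, -11, -50, -31, 42] -> [27, 13, -23, -25, 49, 29, 11, 50, 31, -42] -> [-23, -25, -42] -> [115, 125, 210]
  [8, 22, -7, -3, -28, 40, 34, -2, -43] -> [-8, -22, 7, 3, 28, -40, -34, 2, 43] -> [-8, -22, -40, -34] -> [40, 110, 200, 170]
  [-38, -12, 4, 28, 38, 16, -14, 26, 43] -> [38, 12, -4, -28, -38, -16, 14, -26, -43] -> [-4, -28, -38, -16, -26, -43] -> [20, 140, 190, 80, 130, 215]
  [13, -41, 34, 11, 24, -3, 38, 2] -> [-13, 41, -34, -11, -24, 3, -38, -2] -> [-13, -34, -11, -24, -38, -2] -> [65, 170, 55, 120, 190, 10]
  [15, -11, -30, -13] -> [-15, 11, 30, 13] -> [-15] -> [75]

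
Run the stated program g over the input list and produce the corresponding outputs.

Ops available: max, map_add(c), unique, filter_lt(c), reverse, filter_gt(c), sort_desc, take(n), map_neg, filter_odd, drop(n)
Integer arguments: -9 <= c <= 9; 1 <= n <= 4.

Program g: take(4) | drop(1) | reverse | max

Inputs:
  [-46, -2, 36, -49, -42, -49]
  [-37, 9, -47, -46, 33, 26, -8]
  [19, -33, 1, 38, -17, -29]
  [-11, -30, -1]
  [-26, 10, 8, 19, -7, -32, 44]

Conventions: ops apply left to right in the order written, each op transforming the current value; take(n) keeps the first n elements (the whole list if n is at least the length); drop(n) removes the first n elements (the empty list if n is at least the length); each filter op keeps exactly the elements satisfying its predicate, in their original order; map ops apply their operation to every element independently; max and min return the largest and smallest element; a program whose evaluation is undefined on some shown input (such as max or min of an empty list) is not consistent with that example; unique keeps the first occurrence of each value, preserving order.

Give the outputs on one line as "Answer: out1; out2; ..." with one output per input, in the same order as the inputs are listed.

Execution, op by op:
  [-46, -2, 36, -49, -42, -49] -> [-46, -2, 36, -49] -> [-2, 36, -49] -> [-49, 36, -2] -> 36
  [-37, 9, -47, -46, 33, 26, -8] -> [-37, 9, -47, -46] -> [9, -47, -46] -> [-46, -47, 9] -> 9
  [19, -33, 1, 38, -17, -29] -> [19, -33, 1, 38] -> [-33, 1, 38] -> [38, 1, -33] -> 38
  [-11, -30, -1] -> [-11, -30, -1] -> [-30, -1] -> [-1, -30] -> -1
  [-26, 10, 8, 19, -7, -32, 44] -> [-26, 10, 8, 19] -> [10, 8, 19] -> [19, 8, 10] -> 19

36; 9; 38; -1; 19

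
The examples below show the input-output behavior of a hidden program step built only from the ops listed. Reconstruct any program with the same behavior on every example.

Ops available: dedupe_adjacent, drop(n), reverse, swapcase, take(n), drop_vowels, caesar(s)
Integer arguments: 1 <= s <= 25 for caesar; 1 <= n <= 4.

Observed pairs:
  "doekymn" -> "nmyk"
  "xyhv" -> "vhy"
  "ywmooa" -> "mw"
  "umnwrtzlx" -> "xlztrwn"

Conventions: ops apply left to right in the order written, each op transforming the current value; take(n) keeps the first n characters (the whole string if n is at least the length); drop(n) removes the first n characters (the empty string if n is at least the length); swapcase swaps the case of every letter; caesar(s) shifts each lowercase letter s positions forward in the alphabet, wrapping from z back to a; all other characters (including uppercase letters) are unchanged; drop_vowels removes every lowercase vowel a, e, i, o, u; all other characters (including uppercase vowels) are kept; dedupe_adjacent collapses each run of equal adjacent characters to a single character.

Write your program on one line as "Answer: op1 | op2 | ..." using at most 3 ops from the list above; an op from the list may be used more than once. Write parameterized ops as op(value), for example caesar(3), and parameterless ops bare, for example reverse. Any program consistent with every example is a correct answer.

drop_vowels | drop(1) | reverse

Check, running the answer program on each example:
  "doekymn" -> "dkymn" -> "kymn" -> "nmyk"
  "xyhv" -> "xyhv" -> "yhv" -> "vhy"
  "ywmooa" -> "ywm" -> "wm" -> "mw"
  "umnwrtzlx" -> "mnwrtzlx" -> "nwrtzlx" -> "xlztrwn"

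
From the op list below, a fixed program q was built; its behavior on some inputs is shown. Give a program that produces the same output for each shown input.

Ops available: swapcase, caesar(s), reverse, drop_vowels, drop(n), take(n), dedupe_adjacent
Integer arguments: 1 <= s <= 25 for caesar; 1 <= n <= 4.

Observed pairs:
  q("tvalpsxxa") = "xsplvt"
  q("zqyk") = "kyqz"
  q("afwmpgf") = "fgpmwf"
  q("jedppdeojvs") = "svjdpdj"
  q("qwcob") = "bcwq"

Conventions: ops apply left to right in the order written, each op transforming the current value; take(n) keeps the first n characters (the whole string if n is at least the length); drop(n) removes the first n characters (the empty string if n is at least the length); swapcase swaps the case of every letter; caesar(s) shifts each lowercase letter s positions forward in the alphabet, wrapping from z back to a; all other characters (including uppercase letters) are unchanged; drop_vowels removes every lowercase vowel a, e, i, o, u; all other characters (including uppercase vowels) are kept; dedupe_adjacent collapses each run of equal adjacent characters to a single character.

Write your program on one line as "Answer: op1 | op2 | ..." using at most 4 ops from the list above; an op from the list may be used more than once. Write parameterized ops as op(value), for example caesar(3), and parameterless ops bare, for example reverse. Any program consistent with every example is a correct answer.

dedupe_adjacent | drop_vowels | reverse

Check, running the answer program on each example:
  "tvalpsxxa" -> "tvalpsxa" -> "tvlpsx" -> "xsplvt"
  "zqyk" -> "zqyk" -> "zqyk" -> "kyqz"
  "afwmpgf" -> "afwmpgf" -> "fwmpgf" -> "fgpmwf"
  "jedppdeojvs" -> "jedpdeojvs" -> "jdpdjvs" -> "svjdpdj"
  "qwcob" -> "qwcob" -> "qwcb" -> "bcwq"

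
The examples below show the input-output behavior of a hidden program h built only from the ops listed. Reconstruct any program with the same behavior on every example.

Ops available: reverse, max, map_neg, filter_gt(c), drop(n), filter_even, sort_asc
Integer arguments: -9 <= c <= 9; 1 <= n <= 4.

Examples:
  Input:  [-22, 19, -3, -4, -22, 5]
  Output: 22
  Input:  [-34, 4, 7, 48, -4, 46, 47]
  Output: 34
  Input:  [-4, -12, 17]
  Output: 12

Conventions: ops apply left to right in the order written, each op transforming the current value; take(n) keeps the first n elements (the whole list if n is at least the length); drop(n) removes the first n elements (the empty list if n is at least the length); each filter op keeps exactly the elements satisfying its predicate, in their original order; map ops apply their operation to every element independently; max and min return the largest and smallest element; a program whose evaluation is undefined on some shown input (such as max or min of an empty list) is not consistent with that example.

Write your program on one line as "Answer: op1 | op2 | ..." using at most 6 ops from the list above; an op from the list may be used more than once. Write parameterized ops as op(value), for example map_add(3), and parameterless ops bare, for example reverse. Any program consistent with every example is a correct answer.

map_neg | sort_asc | reverse | filter_gt(-3) | filter_even | max

Check, running the answer program on each example:
  [-22, 19, -3, -4, -22, 5] -> [22, -19, 3, 4, 22, -5] -> [-19, -5, 3, 4, 22, 22] -> [22, 22, 4, 3, -5, -19] -> [22, 22, 4, 3] -> [22, 22, 4] -> 22
  [-34, 4, 7, 48, -4, 46, 47] -> [34, -4, -7, -48, 4, -46, -47] -> [-48, -47, -46, -7, -4, 4, 34] -> [34, 4, -4, -7, -46, -47, -48] -> [34, 4] -> [34, 4] -> 34
  [-4, -12, 17] -> [4, 12, -17] -> [-17, 4, 12] -> [12, 4, -17] -> [12, 4] -> [12, 4] -> 12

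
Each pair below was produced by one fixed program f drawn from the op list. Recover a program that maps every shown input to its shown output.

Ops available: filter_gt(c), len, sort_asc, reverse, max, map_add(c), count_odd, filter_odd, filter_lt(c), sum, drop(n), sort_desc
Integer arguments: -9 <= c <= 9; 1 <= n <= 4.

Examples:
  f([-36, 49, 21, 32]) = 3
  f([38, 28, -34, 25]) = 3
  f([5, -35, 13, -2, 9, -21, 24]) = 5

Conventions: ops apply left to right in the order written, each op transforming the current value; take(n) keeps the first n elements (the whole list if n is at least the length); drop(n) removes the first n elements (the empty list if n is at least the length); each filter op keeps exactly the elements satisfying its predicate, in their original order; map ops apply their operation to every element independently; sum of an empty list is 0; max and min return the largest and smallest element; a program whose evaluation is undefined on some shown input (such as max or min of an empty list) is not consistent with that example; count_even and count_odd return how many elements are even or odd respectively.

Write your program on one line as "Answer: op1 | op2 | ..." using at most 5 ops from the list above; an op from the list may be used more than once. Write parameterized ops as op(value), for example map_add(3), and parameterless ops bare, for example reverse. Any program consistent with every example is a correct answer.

reverse | filter_gt(-5) | sort_desc | len

Check, running the answer program on each example:
  [-36, 49, 21, 32] -> [32, 21, 49, -36] -> [32, 21, 49] -> [49, 32, 21] -> 3
  [38, 28, -34, 25] -> [25, -34, 28, 38] -> [25, 28, 38] -> [38, 28, 25] -> 3
  [5, -35, 13, -2, 9, -21, 24] -> [24, -21, 9, -2, 13, -35, 5] -> [24, 9, -2, 13, 5] -> [24, 13, 9, 5, -2] -> 5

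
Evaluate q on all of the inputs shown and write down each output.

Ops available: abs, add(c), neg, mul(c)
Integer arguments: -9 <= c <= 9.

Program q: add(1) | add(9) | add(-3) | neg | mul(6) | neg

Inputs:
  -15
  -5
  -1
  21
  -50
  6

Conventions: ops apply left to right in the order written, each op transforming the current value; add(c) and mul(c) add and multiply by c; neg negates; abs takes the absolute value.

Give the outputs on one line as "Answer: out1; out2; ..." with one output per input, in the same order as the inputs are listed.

-48; 12; 36; 168; -258; 78

Execution, op by op:
  -15 -> -14 -> -5 -> -8 -> 8 -> 48 -> -48
  -5 -> -4 -> 5 -> 2 -> -2 -> -12 -> 12
  -1 -> 0 -> 9 -> 6 -> -6 -> -36 -> 36
  21 -> 22 -> 31 -> 28 -> -28 -> -168 -> 168
  -50 -> -49 -> -40 -> -43 -> 43 -> 258 -> -258
  6 -> 7 -> 16 -> 13 -> -13 -> -78 -> 78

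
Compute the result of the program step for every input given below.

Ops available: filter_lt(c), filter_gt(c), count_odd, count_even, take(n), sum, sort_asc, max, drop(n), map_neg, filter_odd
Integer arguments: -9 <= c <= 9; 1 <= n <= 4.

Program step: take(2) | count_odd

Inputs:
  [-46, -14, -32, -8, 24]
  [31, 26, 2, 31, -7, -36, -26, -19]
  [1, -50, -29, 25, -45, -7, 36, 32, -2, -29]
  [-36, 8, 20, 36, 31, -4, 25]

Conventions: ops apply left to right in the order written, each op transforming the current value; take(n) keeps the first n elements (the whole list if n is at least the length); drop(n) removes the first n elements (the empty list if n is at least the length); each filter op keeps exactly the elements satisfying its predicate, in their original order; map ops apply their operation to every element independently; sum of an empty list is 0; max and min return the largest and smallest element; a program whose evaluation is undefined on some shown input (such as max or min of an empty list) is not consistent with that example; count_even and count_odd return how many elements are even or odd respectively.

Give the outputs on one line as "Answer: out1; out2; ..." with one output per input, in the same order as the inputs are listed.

Execution, op by op:
  [-46, -14, -32, -8, 24] -> [-46, -14] -> 0
  [31, 26, 2, 31, -7, -36, -26, -19] -> [31, 26] -> 1
  [1, -50, -29, 25, -45, -7, 36, 32, -2, -29] -> [1, -50] -> 1
  [-36, 8, 20, 36, 31, -4, 25] -> [-36, 8] -> 0

0; 1; 1; 0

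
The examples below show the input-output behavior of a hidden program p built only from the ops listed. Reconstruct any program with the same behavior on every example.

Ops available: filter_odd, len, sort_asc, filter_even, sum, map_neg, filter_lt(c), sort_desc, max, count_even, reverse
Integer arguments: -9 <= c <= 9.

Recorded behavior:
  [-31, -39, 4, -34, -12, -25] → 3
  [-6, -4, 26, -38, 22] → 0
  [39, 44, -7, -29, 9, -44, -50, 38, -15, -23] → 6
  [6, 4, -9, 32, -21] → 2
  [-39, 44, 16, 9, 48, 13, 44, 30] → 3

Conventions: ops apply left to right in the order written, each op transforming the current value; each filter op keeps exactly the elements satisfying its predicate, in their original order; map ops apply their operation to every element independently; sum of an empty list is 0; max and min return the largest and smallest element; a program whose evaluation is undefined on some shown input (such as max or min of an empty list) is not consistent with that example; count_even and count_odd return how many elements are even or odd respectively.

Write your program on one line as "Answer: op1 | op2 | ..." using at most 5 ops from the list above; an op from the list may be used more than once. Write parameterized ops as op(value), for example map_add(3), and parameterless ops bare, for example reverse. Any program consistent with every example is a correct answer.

filter_odd | sort_desc | reverse | len

Check, running the answer program on each example:
  [-31, -39, 4, -34, -12, -25] -> [-31, -39, -25] -> [-25, -31, -39] -> [-39, -31, -25] -> 3
  [-6, -4, 26, -38, 22] -> [] -> [] -> [] -> 0
  [39, 44, -7, -29, 9, -44, -50, 38, -15, -23] -> [39, -7, -29, 9, -15, -23] -> [39, 9, -7, -15, -23, -29] -> [-29, -23, -15, -7, 9, 39] -> 6
  [6, 4, -9, 32, -21] -> [-9, -21] -> [-9, -21] -> [-21, -9] -> 2
  [-39, 44, 16, 9, 48, 13, 44, 30] -> [-39, 9, 13] -> [13, 9, -39] -> [-39, 9, 13] -> 3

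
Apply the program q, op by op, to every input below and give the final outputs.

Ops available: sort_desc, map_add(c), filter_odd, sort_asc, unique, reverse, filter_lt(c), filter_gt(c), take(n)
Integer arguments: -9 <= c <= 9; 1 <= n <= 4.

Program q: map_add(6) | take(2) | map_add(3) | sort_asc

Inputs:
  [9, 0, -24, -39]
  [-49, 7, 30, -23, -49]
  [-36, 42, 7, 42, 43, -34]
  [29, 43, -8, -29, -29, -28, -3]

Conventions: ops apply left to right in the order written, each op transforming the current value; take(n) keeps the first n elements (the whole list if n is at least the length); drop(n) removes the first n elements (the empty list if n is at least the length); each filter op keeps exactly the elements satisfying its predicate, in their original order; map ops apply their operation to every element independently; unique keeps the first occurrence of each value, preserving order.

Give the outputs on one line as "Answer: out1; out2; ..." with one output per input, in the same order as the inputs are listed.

[9, 18]; [-40, 16]; [-27, 51]; [38, 52]

Execution, op by op:
  [9, 0, -24, -39] -> [15, 6, -18, -33] -> [15, 6] -> [18, 9] -> [9, 18]
  [-49, 7, 30, -23, -49] -> [-43, 13, 36, -17, -43] -> [-43, 13] -> [-40, 16] -> [-40, 16]
  [-36, 42, 7, 42, 43, -34] -> [-30, 48, 13, 48, 49, -28] -> [-30, 48] -> [-27, 51] -> [-27, 51]
  [29, 43, -8, -29, -29, -28, -3] -> [35, 49, -2, -23, -23, -22, 3] -> [35, 49] -> [38, 52] -> [38, 52]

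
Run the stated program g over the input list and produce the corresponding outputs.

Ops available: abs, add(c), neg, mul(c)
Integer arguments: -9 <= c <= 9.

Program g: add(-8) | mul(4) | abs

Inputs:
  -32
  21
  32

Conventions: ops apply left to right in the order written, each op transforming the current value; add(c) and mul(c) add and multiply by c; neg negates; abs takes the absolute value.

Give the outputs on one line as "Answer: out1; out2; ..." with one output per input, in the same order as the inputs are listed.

Execution, op by op:
  -32 -> -40 -> -160 -> 160
  21 -> 13 -> 52 -> 52
  32 -> 24 -> 96 -> 96

160; 52; 96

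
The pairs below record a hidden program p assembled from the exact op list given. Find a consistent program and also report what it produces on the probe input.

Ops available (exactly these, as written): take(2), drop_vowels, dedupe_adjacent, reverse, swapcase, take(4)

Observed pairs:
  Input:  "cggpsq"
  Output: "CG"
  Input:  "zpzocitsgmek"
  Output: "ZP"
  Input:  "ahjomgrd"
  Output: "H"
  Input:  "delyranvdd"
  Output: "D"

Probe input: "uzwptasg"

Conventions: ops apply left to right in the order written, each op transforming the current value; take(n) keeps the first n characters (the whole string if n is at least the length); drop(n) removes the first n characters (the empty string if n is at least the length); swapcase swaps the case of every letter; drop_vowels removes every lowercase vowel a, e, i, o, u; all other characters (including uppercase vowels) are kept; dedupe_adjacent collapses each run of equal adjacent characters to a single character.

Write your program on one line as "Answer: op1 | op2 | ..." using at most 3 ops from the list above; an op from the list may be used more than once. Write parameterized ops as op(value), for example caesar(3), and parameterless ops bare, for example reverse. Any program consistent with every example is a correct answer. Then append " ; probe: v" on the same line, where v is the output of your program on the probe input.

take(2) | drop_vowels | swapcase ; probe: "Z"

Check, running the answer program on each example:
  "cggpsq" -> "cg" -> "cg" -> "CG"
  "zpzocitsgmek" -> "zp" -> "zp" -> "ZP"
  "ahjomgrd" -> "ah" -> "h" -> "H"
  "delyranvdd" -> "de" -> "d" -> "D"
  probe: "uzwptasg" -> "uz" -> "z" -> "Z"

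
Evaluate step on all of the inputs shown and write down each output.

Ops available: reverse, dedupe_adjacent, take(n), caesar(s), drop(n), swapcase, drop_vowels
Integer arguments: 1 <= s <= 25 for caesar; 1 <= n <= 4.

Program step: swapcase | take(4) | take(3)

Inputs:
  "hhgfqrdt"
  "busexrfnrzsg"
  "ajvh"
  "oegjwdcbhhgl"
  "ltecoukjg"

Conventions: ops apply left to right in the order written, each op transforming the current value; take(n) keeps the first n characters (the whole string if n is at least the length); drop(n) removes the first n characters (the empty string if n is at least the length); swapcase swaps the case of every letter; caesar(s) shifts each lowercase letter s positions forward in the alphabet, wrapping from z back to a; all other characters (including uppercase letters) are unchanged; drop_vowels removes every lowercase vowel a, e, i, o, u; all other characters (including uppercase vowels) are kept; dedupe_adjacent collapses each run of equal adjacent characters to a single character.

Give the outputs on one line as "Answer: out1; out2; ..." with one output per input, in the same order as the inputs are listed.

Execution, op by op:
  "hhgfqrdt" -> "HHGFQRDT" -> "HHGF" -> "HHG"
  "busexrfnrzsg" -> "BUSEXRFNRZSG" -> "BUSE" -> "BUS"
  "ajvh" -> "AJVH" -> "AJVH" -> "AJV"
  "oegjwdcbhhgl" -> "OEGJWDCBHHGL" -> "OEGJ" -> "OEG"
  "ltecoukjg" -> "LTECOUKJG" -> "LTEC" -> "LTE"

"HHG"; "BUS"; "AJV"; "OEG"; "LTE"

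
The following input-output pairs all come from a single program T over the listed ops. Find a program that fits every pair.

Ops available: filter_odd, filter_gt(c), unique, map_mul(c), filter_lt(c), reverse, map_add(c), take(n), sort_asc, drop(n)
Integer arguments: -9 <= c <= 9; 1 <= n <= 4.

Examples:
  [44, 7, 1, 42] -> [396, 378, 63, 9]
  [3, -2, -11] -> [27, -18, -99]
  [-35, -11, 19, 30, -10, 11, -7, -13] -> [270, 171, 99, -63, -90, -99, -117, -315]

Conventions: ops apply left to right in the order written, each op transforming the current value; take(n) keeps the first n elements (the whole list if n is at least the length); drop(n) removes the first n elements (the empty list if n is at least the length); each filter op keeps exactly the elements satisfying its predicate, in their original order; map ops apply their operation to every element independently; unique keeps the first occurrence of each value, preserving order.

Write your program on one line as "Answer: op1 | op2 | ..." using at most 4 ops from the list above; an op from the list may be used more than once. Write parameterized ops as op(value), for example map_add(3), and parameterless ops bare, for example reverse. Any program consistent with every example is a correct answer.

map_mul(9) | sort_asc | reverse

Check, running the answer program on each example:
  [44, 7, 1, 42] -> [396, 63, 9, 378] -> [9, 63, 378, 396] -> [396, 378, 63, 9]
  [3, -2, -11] -> [27, -18, -99] -> [-99, -18, 27] -> [27, -18, -99]
  [-35, -11, 19, 30, -10, 11, -7, -13] -> [-315, -99, 171, 270, -90, 99, -63, -117] -> [-315, -117, -99, -90, -63, 99, 171, 270] -> [270, 171, 99, -63, -90, -99, -117, -315]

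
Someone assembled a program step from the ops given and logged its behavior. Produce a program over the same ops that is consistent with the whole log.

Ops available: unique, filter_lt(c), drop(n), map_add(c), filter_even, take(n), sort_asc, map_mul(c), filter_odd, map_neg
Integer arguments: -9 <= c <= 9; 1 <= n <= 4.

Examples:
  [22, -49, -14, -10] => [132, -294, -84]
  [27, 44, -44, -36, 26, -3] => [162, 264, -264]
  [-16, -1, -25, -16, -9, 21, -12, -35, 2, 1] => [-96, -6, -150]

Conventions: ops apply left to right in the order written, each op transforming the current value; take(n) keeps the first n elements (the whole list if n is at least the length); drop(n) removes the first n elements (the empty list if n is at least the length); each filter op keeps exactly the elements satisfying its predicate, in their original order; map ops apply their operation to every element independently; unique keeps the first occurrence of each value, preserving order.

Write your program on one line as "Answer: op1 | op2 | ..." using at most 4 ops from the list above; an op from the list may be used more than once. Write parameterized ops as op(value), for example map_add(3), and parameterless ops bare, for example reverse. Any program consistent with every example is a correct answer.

map_neg | map_mul(-6) | unique | take(3)

Check, running the answer program on each example:
  [22, -49, -14, -10] -> [-22, 49, 14, 10] -> [132, -294, -84, -60] -> [132, -294, -84, -60] -> [132, -294, -84]
  [27, 44, -44, -36, 26, -3] -> [-27, -44, 44, 36, -26, 3] -> [162, 264, -264, -216, 156, -18] -> [162, 264, -264, -216, 156, -18] -> [162, 264, -264]
  [-16, -1, -25, -16, -9, 21, -12, -35, 2, 1] -> [16, 1, 25, 16, 9, -21, 12, 35, -2, -1] -> [-96, -6, -150, -96, -54, 126, -72, -210, 12, 6] -> [-96, -6, -150, -54, 126, -72, -210, 12, 6] -> [-96, -6, -150]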